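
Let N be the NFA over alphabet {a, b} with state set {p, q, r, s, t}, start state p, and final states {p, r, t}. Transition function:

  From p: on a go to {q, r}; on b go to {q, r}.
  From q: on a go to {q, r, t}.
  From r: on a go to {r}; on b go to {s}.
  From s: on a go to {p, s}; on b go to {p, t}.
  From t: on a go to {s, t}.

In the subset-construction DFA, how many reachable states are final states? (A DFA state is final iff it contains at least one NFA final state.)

11

Start state of the DFA: {p}.
{p} --a--> {q, r}  [new]
{p} --b--> {q, r}  [seen]
{q, r} --a--> {q, r, t}  [new]
{q, r} --b--> {s}  [new]
{q, r, t} --a--> {q, r, s, t}  [new]
{q, r, t} --b--> {s}  [seen]
{s} --a--> {p, s}  [new]
{s} --b--> {p, t}  [new]
{q, r, s, t} --a--> {p, q, r, s, t}  [new]
{q, r, s, t} --b--> {p, s, t}  [new]
{p, s} --a--> {p, q, r, s}  [new]
{p, s} --b--> {p, q, r, t}  [new]
{p, t} --a--> {q, r, s, t}  [seen]
{p, t} --b--> {q, r}  [seen]
{p, q, r, s, t} --a--> {p, q, r, s, t}  [seen]
{p, q, r, s, t} --b--> {p, q, r, s, t}  [seen]
{p, s, t} --a--> {p, q, r, s, t}  [seen]
{p, s, t} --b--> {p, q, r, t}  [seen]
{p, q, r, s} --a--> {p, q, r, s, t}  [seen]
{p, q, r, s} --b--> {p, q, r, s, t}  [seen]
{p, q, r, t} --a--> {q, r, s, t}  [seen]
{p, q, r, t} --b--> {q, r, s}  [new]
{q, r, s} --a--> {p, q, r, s, t}  [seen]
{q, r, s} --b--> {p, s, t}  [seen]
Reachable DFA states: {p}, {q, r}, {q, r, t}, {s}, {q, r, s, t}, {p, s}, {p, t}, {p, q, r, s, t}, {p, s, t}, {p, q, r, s}, {p, q, r, t}, {q, r, s}.
Accepting DFA states (contain an NFA accepting state): {p}, {q, r}, {q, r, t}, {q, r, s, t}, {p, s}, {p, t}, {p, q, r, s, t}, {p, s, t}, {p, q, r, s}, {p, q, r, t}, {q, r, s}.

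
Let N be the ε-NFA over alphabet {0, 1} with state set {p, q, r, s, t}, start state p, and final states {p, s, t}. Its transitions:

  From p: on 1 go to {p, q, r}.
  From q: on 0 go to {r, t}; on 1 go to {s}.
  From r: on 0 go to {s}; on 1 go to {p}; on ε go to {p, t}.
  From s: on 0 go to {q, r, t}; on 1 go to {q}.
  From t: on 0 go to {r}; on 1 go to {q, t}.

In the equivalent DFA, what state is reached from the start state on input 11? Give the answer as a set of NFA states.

{p, q, r, s, t}

Start: {p}.
δ(p,1) = {p, q, r}.
Union: {p, q, r}.
ε-closure gives {p, q, r, t}.
After 1: {p, q, r, t}.
δ(p,1) = {p, q, r}; δ(q,1) = {s}; δ(r,1) = {p}; δ(t,1) = {q, t}.
Union: {p, q, r, s, t}.
After 1: {p, q, r, s, t}.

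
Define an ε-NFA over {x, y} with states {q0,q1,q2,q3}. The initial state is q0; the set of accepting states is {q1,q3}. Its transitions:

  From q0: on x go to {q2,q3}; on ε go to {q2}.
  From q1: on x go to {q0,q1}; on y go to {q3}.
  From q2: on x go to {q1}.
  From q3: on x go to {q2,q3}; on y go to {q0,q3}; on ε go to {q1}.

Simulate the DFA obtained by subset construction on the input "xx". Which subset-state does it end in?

{q0,q1,q2,q3}

Start: {q0,q2}.
δ(q0,x) = {q2,q3}; δ(q2,x) = {q1}.
Union: {q1,q2,q3}.
After x: {q1,q2,q3}.
δ(q1,x) = {q0,q1}; δ(q2,x) = {q1}; δ(q3,x) = {q2,q3}.
Union: {q0,q1,q2,q3}.
After x: {q0,q1,q2,q3}.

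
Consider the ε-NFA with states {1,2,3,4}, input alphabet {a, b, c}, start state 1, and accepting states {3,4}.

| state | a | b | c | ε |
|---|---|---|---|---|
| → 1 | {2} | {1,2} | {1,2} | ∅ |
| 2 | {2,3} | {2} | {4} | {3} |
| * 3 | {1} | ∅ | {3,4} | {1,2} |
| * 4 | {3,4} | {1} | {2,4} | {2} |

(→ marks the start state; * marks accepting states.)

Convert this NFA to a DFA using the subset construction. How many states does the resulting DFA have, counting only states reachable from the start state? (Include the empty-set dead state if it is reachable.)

3

Start state of the DFA: {1} (ε-closure of the NFA start).
{1} --a--> {1,2,3}  [new]
{1} --b--> {1,2,3}  [seen]
{1} --c--> {1,2,3}  [seen]
{1,2,3} --a--> {1,2,3}  [seen]
{1,2,3} --b--> {1,2,3}  [seen]
{1,2,3} --c--> {1,2,3,4}  [new]
{1,2,3,4} --a--> {1,2,3,4}  [seen]
{1,2,3,4} --b--> {1,2,3}  [seen]
{1,2,3,4} --c--> {1,2,3,4}  [seen]
Reachable DFA states: {1}, {1,2,3}, {1,2,3,4}.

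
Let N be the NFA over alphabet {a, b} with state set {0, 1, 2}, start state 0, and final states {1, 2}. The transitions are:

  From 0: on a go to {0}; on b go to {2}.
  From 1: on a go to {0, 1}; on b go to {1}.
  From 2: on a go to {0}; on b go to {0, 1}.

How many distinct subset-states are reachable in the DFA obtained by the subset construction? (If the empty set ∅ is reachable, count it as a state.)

Start state of the DFA: {0}.
{0} --a--> {0}  [seen]
{0} --b--> {2}  [new]
{2} --a--> {0}  [seen]
{2} --b--> {0, 1}  [new]
{0, 1} --a--> {0, 1}  [seen]
{0, 1} --b--> {1, 2}  [new]
{1, 2} --a--> {0, 1}  [seen]
{1, 2} --b--> {0, 1}  [seen]
Reachable DFA states: {0}, {2}, {0, 1}, {1, 2}.

4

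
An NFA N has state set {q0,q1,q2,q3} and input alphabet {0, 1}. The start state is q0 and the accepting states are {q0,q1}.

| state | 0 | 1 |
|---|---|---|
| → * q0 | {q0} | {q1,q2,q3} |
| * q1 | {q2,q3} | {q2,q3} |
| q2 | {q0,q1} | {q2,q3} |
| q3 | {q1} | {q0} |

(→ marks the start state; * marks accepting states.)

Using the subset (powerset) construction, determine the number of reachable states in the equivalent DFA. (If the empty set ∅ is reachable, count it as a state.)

5

Start state of the DFA: {q0}.
{q0} --0--> {q0}  [seen]
{q0} --1--> {q1,q2,q3}  [new]
{q1,q2,q3} --0--> {q0,q1,q2,q3}  [new]
{q1,q2,q3} --1--> {q0,q2,q3}  [new]
{q0,q1,q2,q3} --0--> {q0,q1,q2,q3}  [seen]
{q0,q1,q2,q3} --1--> {q0,q1,q2,q3}  [seen]
{q0,q2,q3} --0--> {q0,q1}  [new]
{q0,q2,q3} --1--> {q0,q1,q2,q3}  [seen]
{q0,q1} --0--> {q0,q2,q3}  [seen]
{q0,q1} --1--> {q1,q2,q3}  [seen]
Reachable DFA states: {q0}, {q1,q2,q3}, {q0,q1,q2,q3}, {q0,q2,q3}, {q0,q1}.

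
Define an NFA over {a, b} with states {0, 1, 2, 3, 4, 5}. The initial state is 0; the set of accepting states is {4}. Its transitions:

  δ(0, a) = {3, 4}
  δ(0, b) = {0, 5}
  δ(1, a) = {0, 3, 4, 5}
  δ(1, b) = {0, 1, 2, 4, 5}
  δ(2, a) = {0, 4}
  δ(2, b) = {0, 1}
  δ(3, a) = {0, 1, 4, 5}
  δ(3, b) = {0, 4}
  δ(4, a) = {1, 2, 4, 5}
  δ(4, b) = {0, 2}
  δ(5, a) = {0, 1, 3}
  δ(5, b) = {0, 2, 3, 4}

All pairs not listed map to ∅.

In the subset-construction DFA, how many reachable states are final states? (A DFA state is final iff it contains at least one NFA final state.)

7

Start state of the DFA: {0}.
{0} --a--> {3, 4}  [new]
{0} --b--> {0, 5}  [new]
{3, 4} --a--> {0, 1, 2, 4, 5}  [new]
{3, 4} --b--> {0, 2, 4}  [new]
{0, 5} --a--> {0, 1, 3, 4}  [new]
{0, 5} --b--> {0, 2, 3, 4, 5}  [new]
{0, 1, 2, 4, 5} --a--> {0, 1, 2, 3, 4, 5}  [new]
{0, 1, 2, 4, 5} --b--> {0, 1, 2, 3, 4, 5}  [seen]
{0, 2, 4} --a--> {0, 1, 2, 3, 4, 5}  [seen]
{0, 2, 4} --b--> {0, 1, 2, 5}  [new]
{0, 1, 3, 4} --a--> {0, 1, 2, 3, 4, 5}  [seen]
{0, 1, 3, 4} --b--> {0, 1, 2, 4, 5}  [seen]
{0, 2, 3, 4, 5} --a--> {0, 1, 2, 3, 4, 5}  [seen]
{0, 2, 3, 4, 5} --b--> {0, 1, 2, 3, 4, 5}  [seen]
{0, 1, 2, 3, 4, 5} --a--> {0, 1, 2, 3, 4, 5}  [seen]
{0, 1, 2, 3, 4, 5} --b--> {0, 1, 2, 3, 4, 5}  [seen]
{0, 1, 2, 5} --a--> {0, 1, 3, 4, 5}  [new]
{0, 1, 2, 5} --b--> {0, 1, 2, 3, 4, 5}  [seen]
{0, 1, 3, 4, 5} --a--> {0, 1, 2, 3, 4, 5}  [seen]
{0, 1, 3, 4, 5} --b--> {0, 1, 2, 3, 4, 5}  [seen]
Reachable DFA states: {0}, {3, 4}, {0, 5}, {0, 1, 2, 4, 5}, {0, 2, 4}, {0, 1, 3, 4}, {0, 2, 3, 4, 5}, {0, 1, 2, 3, 4, 5}, {0, 1, 2, 5}, {0, 1, 3, 4, 5}.
Accepting DFA states (contain an NFA accepting state): {3, 4}, {0, 1, 2, 4, 5}, {0, 2, 4}, {0, 1, 3, 4}, {0, 2, 3, 4, 5}, {0, 1, 2, 3, 4, 5}, {0, 1, 3, 4, 5}.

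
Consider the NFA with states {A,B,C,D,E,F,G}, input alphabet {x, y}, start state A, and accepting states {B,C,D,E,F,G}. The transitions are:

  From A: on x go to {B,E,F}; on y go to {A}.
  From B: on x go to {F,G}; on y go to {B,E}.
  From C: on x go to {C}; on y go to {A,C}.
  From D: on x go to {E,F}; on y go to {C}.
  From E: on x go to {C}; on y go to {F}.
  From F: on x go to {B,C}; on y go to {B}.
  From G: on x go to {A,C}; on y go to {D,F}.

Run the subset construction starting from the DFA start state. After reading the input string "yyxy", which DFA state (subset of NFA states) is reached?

Start: {A}.
δ(A,y) = {A}.
Union: {A}.
After y: {A}.
δ(A,y) = {A}.
Union: {A}.
After y: {A}.
δ(A,x) = {B,E,F}.
Union: {B,E,F}.
After x: {B,E,F}.
δ(B,y) = {B,E}; δ(E,y) = {F}; δ(F,y) = {B}.
Union: {B,E,F}.
After y: {B,E,F}.

{B,E,F}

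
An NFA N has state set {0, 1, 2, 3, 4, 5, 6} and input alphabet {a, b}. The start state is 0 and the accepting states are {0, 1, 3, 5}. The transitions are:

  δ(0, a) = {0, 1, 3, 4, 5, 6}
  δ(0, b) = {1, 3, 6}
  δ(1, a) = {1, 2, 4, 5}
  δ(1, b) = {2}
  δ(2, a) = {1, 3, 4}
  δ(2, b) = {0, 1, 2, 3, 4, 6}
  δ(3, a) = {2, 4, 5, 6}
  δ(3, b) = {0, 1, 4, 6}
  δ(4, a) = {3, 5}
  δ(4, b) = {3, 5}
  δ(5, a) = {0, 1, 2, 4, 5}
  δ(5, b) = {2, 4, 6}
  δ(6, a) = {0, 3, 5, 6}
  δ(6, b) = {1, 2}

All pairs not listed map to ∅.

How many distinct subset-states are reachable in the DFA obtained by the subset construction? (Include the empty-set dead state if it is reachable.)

5

Start state of the DFA: {0}.
{0} --a--> {0, 1, 3, 4, 5, 6}  [new]
{0} --b--> {1, 3, 6}  [new]
{0, 1, 3, 4, 5, 6} --a--> {0, 1, 2, 3, 4, 5, 6}  [new]
{0, 1, 3, 4, 5, 6} --b--> {0, 1, 2, 3, 4, 5, 6}  [seen]
{1, 3, 6} --a--> {0, 1, 2, 3, 4, 5, 6}  [seen]
{1, 3, 6} --b--> {0, 1, 2, 4, 6}  [new]
{0, 1, 2, 3, 4, 5, 6} --a--> {0, 1, 2, 3, 4, 5, 6}  [seen]
{0, 1, 2, 3, 4, 5, 6} --b--> {0, 1, 2, 3, 4, 5, 6}  [seen]
{0, 1, 2, 4, 6} --a--> {0, 1, 2, 3, 4, 5, 6}  [seen]
{0, 1, 2, 4, 6} --b--> {0, 1, 2, 3, 4, 5, 6}  [seen]
Reachable DFA states: {0}, {0, 1, 3, 4, 5, 6}, {1, 3, 6}, {0, 1, 2, 3, 4, 5, 6}, {0, 1, 2, 4, 6}.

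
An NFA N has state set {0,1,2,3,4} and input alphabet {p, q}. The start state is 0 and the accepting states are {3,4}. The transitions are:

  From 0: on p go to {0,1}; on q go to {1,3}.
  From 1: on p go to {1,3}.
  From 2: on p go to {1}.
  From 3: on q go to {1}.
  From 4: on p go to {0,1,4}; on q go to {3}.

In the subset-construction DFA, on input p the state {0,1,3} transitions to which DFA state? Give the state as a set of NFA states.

δ(0,p) = {0,1}; δ(1,p) = {1,3}; δ(3,p) = ∅.
Union: {0,1,3}.

{0,1,3}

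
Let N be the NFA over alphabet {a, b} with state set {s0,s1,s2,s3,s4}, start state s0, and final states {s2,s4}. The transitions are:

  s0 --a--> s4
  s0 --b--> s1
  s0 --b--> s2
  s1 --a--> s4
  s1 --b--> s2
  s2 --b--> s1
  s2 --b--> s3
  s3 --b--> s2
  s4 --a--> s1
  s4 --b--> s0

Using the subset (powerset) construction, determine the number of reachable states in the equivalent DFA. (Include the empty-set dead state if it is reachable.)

8

Start state of the DFA: {s0}.
{s0} --a--> {s4}  [new]
{s0} --b--> {s1,s2}  [new]
{s4} --a--> {s1}  [new]
{s4} --b--> {s0}  [seen]
{s1,s2} --a--> {s4}  [seen]
{s1,s2} --b--> {s1,s2,s3}  [new]
{s1} --a--> {s4}  [seen]
{s1} --b--> {s2}  [new]
{s1,s2,s3} --a--> {s4}  [seen]
{s1,s2,s3} --b--> {s1,s2,s3}  [seen]
{s2} --a--> ∅  [new]
{s2} --b--> {s1,s3}  [new]
∅ --a--> ∅  [seen]
∅ --b--> ∅  [seen]
{s1,s3} --a--> {s4}  [seen]
{s1,s3} --b--> {s2}  [seen]
Reachable DFA states: {s0}, {s4}, {s1,s2}, {s1}, {s1,s2,s3}, {s2}, ∅, {s1,s3}.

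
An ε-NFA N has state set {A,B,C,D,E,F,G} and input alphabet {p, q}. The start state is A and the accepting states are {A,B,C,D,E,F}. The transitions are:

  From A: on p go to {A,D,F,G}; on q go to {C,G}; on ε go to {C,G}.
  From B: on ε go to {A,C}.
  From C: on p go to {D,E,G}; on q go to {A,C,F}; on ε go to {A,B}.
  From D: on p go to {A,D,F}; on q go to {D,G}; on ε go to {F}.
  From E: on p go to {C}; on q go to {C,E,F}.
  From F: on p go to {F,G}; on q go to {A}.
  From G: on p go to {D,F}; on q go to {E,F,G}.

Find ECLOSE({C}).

{A,B,C,G}

Begin with {C}.
C →ε {A,B}; add A, B.
A →ε {C,G}; add G.
ε-closure = {A,B,C,G}.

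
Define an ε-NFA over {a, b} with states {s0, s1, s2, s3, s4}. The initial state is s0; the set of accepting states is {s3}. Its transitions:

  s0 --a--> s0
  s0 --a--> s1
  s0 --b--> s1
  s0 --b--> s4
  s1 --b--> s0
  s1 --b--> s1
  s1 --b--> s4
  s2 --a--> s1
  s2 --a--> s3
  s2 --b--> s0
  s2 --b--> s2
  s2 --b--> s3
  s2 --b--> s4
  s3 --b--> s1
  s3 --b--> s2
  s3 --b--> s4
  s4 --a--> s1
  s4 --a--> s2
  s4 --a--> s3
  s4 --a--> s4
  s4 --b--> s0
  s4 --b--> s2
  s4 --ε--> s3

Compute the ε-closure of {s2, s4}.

{s2, s3, s4}

Begin with {s2, s4}.
s4 →ε {s3}; add s3.
ε-closure = {s2, s3, s4}.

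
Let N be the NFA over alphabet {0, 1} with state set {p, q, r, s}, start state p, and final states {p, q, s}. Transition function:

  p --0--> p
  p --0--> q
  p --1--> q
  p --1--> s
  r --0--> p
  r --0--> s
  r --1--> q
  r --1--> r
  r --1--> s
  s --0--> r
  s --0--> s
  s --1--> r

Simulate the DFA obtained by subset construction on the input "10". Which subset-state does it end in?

Start: {p}.
δ(p,1) = {q, s}.
Union: {q, s}.
After 1: {q, s}.
δ(q,0) = ∅; δ(s,0) = {r, s}.
Union: {r, s}.
After 0: {r, s}.

{r, s}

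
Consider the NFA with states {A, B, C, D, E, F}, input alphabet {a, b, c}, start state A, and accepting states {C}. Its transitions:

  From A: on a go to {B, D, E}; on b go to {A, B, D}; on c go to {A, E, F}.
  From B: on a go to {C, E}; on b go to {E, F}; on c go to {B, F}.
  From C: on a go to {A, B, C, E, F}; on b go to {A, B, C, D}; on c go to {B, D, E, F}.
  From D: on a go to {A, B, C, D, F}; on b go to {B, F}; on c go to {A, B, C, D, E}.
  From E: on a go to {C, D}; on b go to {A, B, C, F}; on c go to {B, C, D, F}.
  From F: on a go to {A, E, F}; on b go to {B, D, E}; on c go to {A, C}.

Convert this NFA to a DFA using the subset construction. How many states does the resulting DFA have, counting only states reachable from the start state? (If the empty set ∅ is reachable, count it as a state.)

7

Start state of the DFA: {A}.
{A} --a--> {B, D, E}  [new]
{A} --b--> {A, B, D}  [new]
{A} --c--> {A, E, F}  [new]
{B, D, E} --a--> {A, B, C, D, E, F}  [new]
{B, D, E} --b--> {A, B, C, E, F}  [new]
{B, D, E} --c--> {A, B, C, D, E, F}  [seen]
{A, B, D} --a--> {A, B, C, D, E, F}  [seen]
{A, B, D} --b--> {A, B, D, E, F}  [new]
{A, B, D} --c--> {A, B, C, D, E, F}  [seen]
{A, E, F} --a--> {A, B, C, D, E, F}  [seen]
{A, E, F} --b--> {A, B, C, D, E, F}  [seen]
{A, E, F} --c--> {A, B, C, D, E, F}  [seen]
{A, B, C, D, E, F} --a--> {A, B, C, D, E, F}  [seen]
{A, B, C, D, E, F} --b--> {A, B, C, D, E, F}  [seen]
{A, B, C, D, E, F} --c--> {A, B, C, D, E, F}  [seen]
{A, B, C, E, F} --a--> {A, B, C, D, E, F}  [seen]
{A, B, C, E, F} --b--> {A, B, C, D, E, F}  [seen]
{A, B, C, E, F} --c--> {A, B, C, D, E, F}  [seen]
{A, B, D, E, F} --a--> {A, B, C, D, E, F}  [seen]
{A, B, D, E, F} --b--> {A, B, C, D, E, F}  [seen]
{A, B, D, E, F} --c--> {A, B, C, D, E, F}  [seen]
Reachable DFA states: {A}, {B, D, E}, {A, B, D}, {A, E, F}, {A, B, C, D, E, F}, {A, B, C, E, F}, {A, B, D, E, F}.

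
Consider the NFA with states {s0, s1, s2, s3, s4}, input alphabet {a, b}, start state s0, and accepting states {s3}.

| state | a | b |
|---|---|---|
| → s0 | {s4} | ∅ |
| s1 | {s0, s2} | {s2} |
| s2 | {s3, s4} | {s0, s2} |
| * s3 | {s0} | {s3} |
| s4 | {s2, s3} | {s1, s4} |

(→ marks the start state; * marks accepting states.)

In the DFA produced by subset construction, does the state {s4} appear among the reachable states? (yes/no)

yes

Start state of the DFA: {s0}.
{s0} --a--> {s4}  [new]
{s0} --b--> ∅  [new]
{s4} --a--> {s2, s3}  [new]
{s4} --b--> {s1, s4}  [new]
∅ --a--> ∅  [seen]
∅ --b--> ∅  [seen]
{s2, s3} --a--> {s0, s3, s4}  [new]
{s2, s3} --b--> {s0, s2, s3}  [new]
{s1, s4} --a--> {s0, s2, s3}  [seen]
{s1, s4} --b--> {s1, s2, s4}  [new]
{s0, s3, s4} --a--> {s0, s2, s3, s4}  [new]
{s0, s3, s4} --b--> {s1, s3, s4}  [new]
{s0, s2, s3} --a--> {s0, s3, s4}  [seen]
{s0, s2, s3} --b--> {s0, s2, s3}  [seen]
{s1, s2, s4} --a--> {s0, s2, s3, s4}  [seen]
{s1, s2, s4} --b--> {s0, s1, s2, s4}  [new]
{s0, s2, s3, s4} --a--> {s0, s2, s3, s4}  [seen]
{s0, s2, s3, s4} --b--> {s0, s1, s2, s3, s4}  [new]
{s1, s3, s4} --a--> {s0, s2, s3}  [seen]
{s1, s3, s4} --b--> {s1, s2, s3, s4}  [new]
{s0, s1, s2, s4} --a--> {s0, s2, s3, s4}  [seen]
{s0, s1, s2, s4} --b--> {s0, s1, s2, s4}  [seen]
{s0, s1, s2, s3, s4} --a--> {s0, s2, s3, s4}  [seen]
{s0, s1, s2, s3, s4} --b--> {s0, s1, s2, s3, s4}  [seen]
{s1, s2, s3, s4} --a--> {s0, s2, s3, s4}  [seen]
{s1, s2, s3, s4} --b--> {s0, s1, s2, s3, s4}  [seen]
Reachable DFA states: {s0}, {s4}, ∅, {s2, s3}, {s1, s4}, {s0, s3, s4}, {s0, s2, s3}, {s1, s2, s4}, {s0, s2, s3, s4}, {s1, s3, s4}, {s0, s1, s2, s4}, {s0, s1, s2, s3, s4}, {s1, s2, s3, s4}.
{s4} is among them.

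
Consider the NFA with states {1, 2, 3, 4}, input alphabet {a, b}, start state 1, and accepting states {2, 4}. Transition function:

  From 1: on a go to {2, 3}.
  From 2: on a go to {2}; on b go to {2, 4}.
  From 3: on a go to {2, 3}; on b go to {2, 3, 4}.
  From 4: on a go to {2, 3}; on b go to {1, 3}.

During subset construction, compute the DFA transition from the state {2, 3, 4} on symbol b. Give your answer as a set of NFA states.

δ(2,b) = {2, 4}; δ(3,b) = {2, 3, 4}; δ(4,b) = {1, 3}.
Union: {1, 2, 3, 4}.

{1, 2, 3, 4}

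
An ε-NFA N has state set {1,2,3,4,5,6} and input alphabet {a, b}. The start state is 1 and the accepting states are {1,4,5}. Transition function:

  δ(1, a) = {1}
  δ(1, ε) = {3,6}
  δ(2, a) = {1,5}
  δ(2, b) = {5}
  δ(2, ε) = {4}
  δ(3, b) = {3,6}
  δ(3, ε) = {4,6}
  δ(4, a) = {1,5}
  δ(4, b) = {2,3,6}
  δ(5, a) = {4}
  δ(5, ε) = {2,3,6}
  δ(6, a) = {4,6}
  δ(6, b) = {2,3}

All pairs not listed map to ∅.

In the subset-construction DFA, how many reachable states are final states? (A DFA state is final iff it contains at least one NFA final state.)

Start state of the DFA: {1,3,4,6} (ε-closure of the NFA start).
{1,3,4,6} --a--> {1,2,3,4,5,6}  [new]
{1,3,4,6} --b--> {2,3,4,6}  [new]
{1,2,3,4,5,6} --a--> {1,2,3,4,5,6}  [seen]
{1,2,3,4,5,6} --b--> {2,3,4,5,6}  [new]
{2,3,4,6} --a--> {1,2,3,4,5,6}  [seen]
{2,3,4,6} --b--> {2,3,4,5,6}  [seen]
{2,3,4,5,6} --a--> {1,2,3,4,5,6}  [seen]
{2,3,4,5,6} --b--> {2,3,4,5,6}  [seen]
Reachable DFA states: {1,3,4,6}, {1,2,3,4,5,6}, {2,3,4,6}, {2,3,4,5,6}.
Accepting DFA states (contain an NFA accepting state): {1,3,4,6}, {1,2,3,4,5,6}, {2,3,4,6}, {2,3,4,5,6}.

4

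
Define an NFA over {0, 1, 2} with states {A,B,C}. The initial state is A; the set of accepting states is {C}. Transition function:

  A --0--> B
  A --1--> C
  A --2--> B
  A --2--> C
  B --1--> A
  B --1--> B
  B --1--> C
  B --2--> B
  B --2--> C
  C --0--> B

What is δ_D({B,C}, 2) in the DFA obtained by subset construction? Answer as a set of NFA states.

δ(B,2) = {B,C}; δ(C,2) = ∅.
Union: {B,C}.

{B,C}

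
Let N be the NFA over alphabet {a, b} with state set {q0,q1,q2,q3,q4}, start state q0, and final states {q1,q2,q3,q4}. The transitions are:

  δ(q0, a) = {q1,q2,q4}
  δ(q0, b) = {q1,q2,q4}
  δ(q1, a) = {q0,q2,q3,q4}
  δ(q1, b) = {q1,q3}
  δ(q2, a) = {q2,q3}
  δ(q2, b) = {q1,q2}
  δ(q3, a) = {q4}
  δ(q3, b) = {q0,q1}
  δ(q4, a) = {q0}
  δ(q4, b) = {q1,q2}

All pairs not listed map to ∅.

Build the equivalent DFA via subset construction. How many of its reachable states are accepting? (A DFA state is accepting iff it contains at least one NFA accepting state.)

7

Start state of the DFA: {q0}.
{q0} --a--> {q1,q2,q4}  [new]
{q0} --b--> {q1,q2,q4}  [seen]
{q1,q2,q4} --a--> {q0,q2,q3,q4}  [new]
{q1,q2,q4} --b--> {q1,q2,q3}  [new]
{q0,q2,q3,q4} --a--> {q0,q1,q2,q3,q4}  [new]
{q0,q2,q3,q4} --b--> {q0,q1,q2,q4}  [new]
{q1,q2,q3} --a--> {q0,q2,q3,q4}  [seen]
{q1,q2,q3} --b--> {q0,q1,q2,q3}  [new]
{q0,q1,q2,q3,q4} --a--> {q0,q1,q2,q3,q4}  [seen]
{q0,q1,q2,q3,q4} --b--> {q0,q1,q2,q3,q4}  [seen]
{q0,q1,q2,q4} --a--> {q0,q1,q2,q3,q4}  [seen]
{q0,q1,q2,q4} --b--> {q1,q2,q3,q4}  [new]
{q0,q1,q2,q3} --a--> {q0,q1,q2,q3,q4}  [seen]
{q0,q1,q2,q3} --b--> {q0,q1,q2,q3,q4}  [seen]
{q1,q2,q3,q4} --a--> {q0,q2,q3,q4}  [seen]
{q1,q2,q3,q4} --b--> {q0,q1,q2,q3}  [seen]
Reachable DFA states: {q0}, {q1,q2,q4}, {q0,q2,q3,q4}, {q1,q2,q3}, {q0,q1,q2,q3,q4}, {q0,q1,q2,q4}, {q0,q1,q2,q3}, {q1,q2,q3,q4}.
Accepting DFA states (contain an NFA accepting state): {q1,q2,q4}, {q0,q2,q3,q4}, {q1,q2,q3}, {q0,q1,q2,q3,q4}, {q0,q1,q2,q4}, {q0,q1,q2,q3}, {q1,q2,q3,q4}.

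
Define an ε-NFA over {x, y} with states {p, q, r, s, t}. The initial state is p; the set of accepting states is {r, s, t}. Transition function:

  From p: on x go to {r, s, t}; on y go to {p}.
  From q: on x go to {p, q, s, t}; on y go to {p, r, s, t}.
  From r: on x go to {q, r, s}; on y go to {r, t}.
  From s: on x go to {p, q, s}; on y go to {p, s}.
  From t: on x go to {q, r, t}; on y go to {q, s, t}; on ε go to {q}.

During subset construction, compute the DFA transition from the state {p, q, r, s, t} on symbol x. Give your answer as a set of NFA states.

{p, q, r, s, t}

δ(p,x) = {r, s, t}; δ(q,x) = {p, q, s, t}; δ(r,x) = {q, r, s}; δ(s,x) = {p, q, s}; δ(t,x) = {q, r, t}.
Union: {p, q, r, s, t}.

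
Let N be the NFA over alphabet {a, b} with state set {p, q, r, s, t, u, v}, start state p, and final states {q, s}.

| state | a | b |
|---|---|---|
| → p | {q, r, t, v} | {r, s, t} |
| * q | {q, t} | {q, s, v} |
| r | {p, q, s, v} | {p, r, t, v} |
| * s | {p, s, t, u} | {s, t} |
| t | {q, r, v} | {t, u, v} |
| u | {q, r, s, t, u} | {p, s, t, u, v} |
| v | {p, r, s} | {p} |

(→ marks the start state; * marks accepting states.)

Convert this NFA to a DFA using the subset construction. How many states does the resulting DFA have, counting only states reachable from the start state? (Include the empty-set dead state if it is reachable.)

6

Start state of the DFA: {p}.
{p} --a--> {q, r, t, v}  [new]
{p} --b--> {r, s, t}  [new]
{q, r, t, v} --a--> {p, q, r, s, t, v}  [new]
{q, r, t, v} --b--> {p, q, r, s, t, u, v}  [new]
{r, s, t} --a--> {p, q, r, s, t, u, v}  [seen]
{r, s, t} --b--> {p, r, s, t, u, v}  [new]
{p, q, r, s, t, v} --a--> {p, q, r, s, t, u, v}  [seen]
{p, q, r, s, t, v} --b--> {p, q, r, s, t, u, v}  [seen]
{p, q, r, s, t, u, v} --a--> {p, q, r, s, t, u, v}  [seen]
{p, q, r, s, t, u, v} --b--> {p, q, r, s, t, u, v}  [seen]
{p, r, s, t, u, v} --a--> {p, q, r, s, t, u, v}  [seen]
{p, r, s, t, u, v} --b--> {p, r, s, t, u, v}  [seen]
Reachable DFA states: {p}, {q, r, t, v}, {r, s, t}, {p, q, r, s, t, v}, {p, q, r, s, t, u, v}, {p, r, s, t, u, v}.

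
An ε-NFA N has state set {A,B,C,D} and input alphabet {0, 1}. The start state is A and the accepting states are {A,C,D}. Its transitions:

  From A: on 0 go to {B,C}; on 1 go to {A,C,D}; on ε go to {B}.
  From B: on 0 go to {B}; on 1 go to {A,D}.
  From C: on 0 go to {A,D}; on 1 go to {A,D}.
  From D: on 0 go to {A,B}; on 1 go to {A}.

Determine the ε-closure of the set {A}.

Begin with {A}.
A →ε {B}; add B.
ε-closure = {A,B}.

{A,B}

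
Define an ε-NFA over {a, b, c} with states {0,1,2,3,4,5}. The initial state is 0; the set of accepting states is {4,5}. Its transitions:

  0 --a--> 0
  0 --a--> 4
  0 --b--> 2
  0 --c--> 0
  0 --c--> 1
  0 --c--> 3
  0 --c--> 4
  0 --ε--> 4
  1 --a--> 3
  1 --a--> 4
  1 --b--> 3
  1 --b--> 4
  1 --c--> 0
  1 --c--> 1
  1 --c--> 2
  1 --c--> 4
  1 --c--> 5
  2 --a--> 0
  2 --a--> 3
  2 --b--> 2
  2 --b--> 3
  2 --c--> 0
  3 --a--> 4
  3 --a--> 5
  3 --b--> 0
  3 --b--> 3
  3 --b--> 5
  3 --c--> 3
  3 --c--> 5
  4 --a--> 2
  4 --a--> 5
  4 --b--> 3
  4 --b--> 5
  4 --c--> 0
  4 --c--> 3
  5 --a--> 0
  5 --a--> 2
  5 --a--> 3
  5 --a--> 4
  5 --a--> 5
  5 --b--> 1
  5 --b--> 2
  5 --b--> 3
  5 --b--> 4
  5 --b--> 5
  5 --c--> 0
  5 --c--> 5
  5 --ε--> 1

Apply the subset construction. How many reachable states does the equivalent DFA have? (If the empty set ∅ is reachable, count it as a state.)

6

Start state of the DFA: {0,4} (ε-closure of the NFA start).
{0,4} --a--> {0,1,2,4,5}  [new]
{0,4} --b--> {1,2,3,5}  [new]
{0,4} --c--> {0,1,3,4}  [new]
{0,1,2,4,5} --a--> {0,1,2,3,4,5}  [new]
{0,1,2,4,5} --b--> {1,2,3,4,5}  [new]
{0,1,2,4,5} --c--> {0,1,2,3,4,5}  [seen]
{1,2,3,5} --a--> {0,1,2,3,4,5}  [seen]
{1,2,3,5} --b--> {0,1,2,3,4,5}  [seen]
{1,2,3,5} --c--> {0,1,2,3,4,5}  [seen]
{0,1,3,4} --a--> {0,1,2,3,4,5}  [seen]
{0,1,3,4} --b--> {0,1,2,3,4,5}  [seen]
{0,1,3,4} --c--> {0,1,2,3,4,5}  [seen]
{0,1,2,3,4,5} --a--> {0,1,2,3,4,5}  [seen]
{0,1,2,3,4,5} --b--> {0,1,2,3,4,5}  [seen]
{0,1,2,3,4,5} --c--> {0,1,2,3,4,5}  [seen]
{1,2,3,4,5} --a--> {0,1,2,3,4,5}  [seen]
{1,2,3,4,5} --b--> {0,1,2,3,4,5}  [seen]
{1,2,3,4,5} --c--> {0,1,2,3,4,5}  [seen]
Reachable DFA states: {0,4}, {0,1,2,4,5}, {1,2,3,5}, {0,1,3,4}, {0,1,2,3,4,5}, {1,2,3,4,5}.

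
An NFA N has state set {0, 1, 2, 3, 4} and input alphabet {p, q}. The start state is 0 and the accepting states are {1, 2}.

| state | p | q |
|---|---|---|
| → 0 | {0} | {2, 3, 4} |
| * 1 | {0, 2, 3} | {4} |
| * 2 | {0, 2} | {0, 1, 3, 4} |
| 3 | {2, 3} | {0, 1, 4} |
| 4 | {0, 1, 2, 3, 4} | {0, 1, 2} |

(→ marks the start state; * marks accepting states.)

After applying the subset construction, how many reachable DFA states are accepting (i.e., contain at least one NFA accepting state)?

Start state of the DFA: {0}.
{0} --p--> {0}  [seen]
{0} --q--> {2, 3, 4}  [new]
{2, 3, 4} --p--> {0, 1, 2, 3, 4}  [new]
{2, 3, 4} --q--> {0, 1, 2, 3, 4}  [seen]
{0, 1, 2, 3, 4} --p--> {0, 1, 2, 3, 4}  [seen]
{0, 1, 2, 3, 4} --q--> {0, 1, 2, 3, 4}  [seen]
Reachable DFA states: {0}, {2, 3, 4}, {0, 1, 2, 3, 4}.
Accepting DFA states (contain an NFA accepting state): {2, 3, 4}, {0, 1, 2, 3, 4}.

2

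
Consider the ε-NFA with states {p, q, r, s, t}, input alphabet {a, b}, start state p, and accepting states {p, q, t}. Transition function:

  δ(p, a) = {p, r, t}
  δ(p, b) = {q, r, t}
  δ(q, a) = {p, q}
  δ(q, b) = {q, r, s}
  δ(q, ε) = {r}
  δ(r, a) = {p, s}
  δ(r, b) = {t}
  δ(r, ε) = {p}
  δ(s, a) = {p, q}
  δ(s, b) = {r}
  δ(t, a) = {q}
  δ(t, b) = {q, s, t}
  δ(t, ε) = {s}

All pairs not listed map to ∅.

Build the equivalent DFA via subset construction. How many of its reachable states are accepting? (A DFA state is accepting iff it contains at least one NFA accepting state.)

Start state of the DFA: {p} (ε-closure of the NFA start).
{p} --a--> {p, r, s, t}  [new]
{p} --b--> {p, q, r, s, t}  [new]
{p, r, s, t} --a--> {p, q, r, s, t}  [seen]
{p, r, s, t} --b--> {p, q, r, s, t}  [seen]
{p, q, r, s, t} --a--> {p, q, r, s, t}  [seen]
{p, q, r, s, t} --b--> {p, q, r, s, t}  [seen]
Reachable DFA states: {p}, {p, r, s, t}, {p, q, r, s, t}.
Accepting DFA states (contain an NFA accepting state): {p}, {p, r, s, t}, {p, q, r, s, t}.

3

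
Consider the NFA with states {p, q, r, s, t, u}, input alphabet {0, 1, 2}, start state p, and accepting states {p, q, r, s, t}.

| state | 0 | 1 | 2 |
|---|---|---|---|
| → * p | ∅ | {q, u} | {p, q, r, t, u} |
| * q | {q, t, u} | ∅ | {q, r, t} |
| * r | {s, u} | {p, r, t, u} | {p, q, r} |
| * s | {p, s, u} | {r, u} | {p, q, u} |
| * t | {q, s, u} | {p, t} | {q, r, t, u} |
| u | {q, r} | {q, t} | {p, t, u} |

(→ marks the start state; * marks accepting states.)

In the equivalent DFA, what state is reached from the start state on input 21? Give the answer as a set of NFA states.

{p, q, r, t, u}

Start: {p}.
δ(p,2) = {p, q, r, t, u}.
Union: {p, q, r, t, u}.
After 2: {p, q, r, t, u}.
δ(p,1) = {q, u}; δ(q,1) = ∅; δ(r,1) = {p, r, t, u}; δ(t,1) = {p, t}; δ(u,1) = {q, t}.
Union: {p, q, r, t, u}.
After 1: {p, q, r, t, u}.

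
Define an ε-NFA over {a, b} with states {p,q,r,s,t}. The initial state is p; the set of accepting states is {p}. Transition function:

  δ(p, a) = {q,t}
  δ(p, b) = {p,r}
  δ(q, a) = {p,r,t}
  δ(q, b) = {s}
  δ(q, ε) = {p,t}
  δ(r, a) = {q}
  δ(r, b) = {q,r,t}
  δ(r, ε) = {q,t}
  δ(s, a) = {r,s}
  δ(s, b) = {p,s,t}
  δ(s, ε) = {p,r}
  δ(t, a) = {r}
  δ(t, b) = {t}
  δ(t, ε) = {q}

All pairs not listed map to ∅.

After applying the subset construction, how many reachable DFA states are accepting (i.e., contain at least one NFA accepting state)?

4

Start state of the DFA: {p} (ε-closure of the NFA start).
{p} --a--> {p,q,t}  [new]
{p} --b--> {p,q,r,t}  [new]
{p,q,t} --a--> {p,q,r,t}  [seen]
{p,q,t} --b--> {p,q,r,s,t}  [new]
{p,q,r,t} --a--> {p,q,r,t}  [seen]
{p,q,r,t} --b--> {p,q,r,s,t}  [seen]
{p,q,r,s,t} --a--> {p,q,r,s,t}  [seen]
{p,q,r,s,t} --b--> {p,q,r,s,t}  [seen]
Reachable DFA states: {p}, {p,q,t}, {p,q,r,t}, {p,q,r,s,t}.
Accepting DFA states (contain an NFA accepting state): {p}, {p,q,t}, {p,q,r,t}, {p,q,r,s,t}.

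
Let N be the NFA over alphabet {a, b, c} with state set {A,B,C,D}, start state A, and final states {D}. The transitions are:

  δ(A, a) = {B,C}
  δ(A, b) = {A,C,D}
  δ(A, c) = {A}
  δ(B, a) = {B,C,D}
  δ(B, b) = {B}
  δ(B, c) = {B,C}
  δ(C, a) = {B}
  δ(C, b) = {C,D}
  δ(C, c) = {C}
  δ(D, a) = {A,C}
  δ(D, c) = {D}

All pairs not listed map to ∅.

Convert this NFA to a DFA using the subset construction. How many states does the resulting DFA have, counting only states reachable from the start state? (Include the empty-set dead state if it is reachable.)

6

Start state of the DFA: {A}.
{A} --a--> {B,C}  [new]
{A} --b--> {A,C,D}  [new]
{A} --c--> {A}  [seen]
{B,C} --a--> {B,C,D}  [new]
{B,C} --b--> {B,C,D}  [seen]
{B,C} --c--> {B,C}  [seen]
{A,C,D} --a--> {A,B,C}  [new]
{A,C,D} --b--> {A,C,D}  [seen]
{A,C,D} --c--> {A,C,D}  [seen]
{B,C,D} --a--> {A,B,C,D}  [new]
{B,C,D} --b--> {B,C,D}  [seen]
{B,C,D} --c--> {B,C,D}  [seen]
{A,B,C} --a--> {B,C,D}  [seen]
{A,B,C} --b--> {A,B,C,D}  [seen]
{A,B,C} --c--> {A,B,C}  [seen]
{A,B,C,D} --a--> {A,B,C,D}  [seen]
{A,B,C,D} --b--> {A,B,C,D}  [seen]
{A,B,C,D} --c--> {A,B,C,D}  [seen]
Reachable DFA states: {A}, {B,C}, {A,C,D}, {B,C,D}, {A,B,C}, {A,B,C,D}.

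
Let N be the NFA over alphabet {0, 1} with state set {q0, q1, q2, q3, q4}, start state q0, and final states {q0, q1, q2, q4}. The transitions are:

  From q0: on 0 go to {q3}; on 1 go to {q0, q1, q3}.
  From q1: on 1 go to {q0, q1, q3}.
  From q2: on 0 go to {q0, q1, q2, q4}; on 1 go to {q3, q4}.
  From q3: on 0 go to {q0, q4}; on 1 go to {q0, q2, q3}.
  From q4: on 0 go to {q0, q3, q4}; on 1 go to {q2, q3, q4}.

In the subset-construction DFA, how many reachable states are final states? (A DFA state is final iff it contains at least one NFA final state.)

Start state of the DFA: {q0}.
{q0} --0--> {q3}  [new]
{q0} --1--> {q0, q1, q3}  [new]
{q3} --0--> {q0, q4}  [new]
{q3} --1--> {q0, q2, q3}  [new]
{q0, q1, q3} --0--> {q0, q3, q4}  [new]
{q0, q1, q3} --1--> {q0, q1, q2, q3}  [new]
{q0, q4} --0--> {q0, q3, q4}  [seen]
{q0, q4} --1--> {q0, q1, q2, q3, q4}  [new]
{q0, q2, q3} --0--> {q0, q1, q2, q3, q4}  [seen]
{q0, q2, q3} --1--> {q0, q1, q2, q3, q4}  [seen]
{q0, q3, q4} --0--> {q0, q3, q4}  [seen]
{q0, q3, q4} --1--> {q0, q1, q2, q3, q4}  [seen]
{q0, q1, q2, q3} --0--> {q0, q1, q2, q3, q4}  [seen]
{q0, q1, q2, q3} --1--> {q0, q1, q2, q3, q4}  [seen]
{q0, q1, q2, q3, q4} --0--> {q0, q1, q2, q3, q4}  [seen]
{q0, q1, q2, q3, q4} --1--> {q0, q1, q2, q3, q4}  [seen]
Reachable DFA states: {q0}, {q3}, {q0, q1, q3}, {q0, q4}, {q0, q2, q3}, {q0, q3, q4}, {q0, q1, q2, q3}, {q0, q1, q2, q3, q4}.
Accepting DFA states (contain an NFA accepting state): {q0}, {q0, q1, q3}, {q0, q4}, {q0, q2, q3}, {q0, q3, q4}, {q0, q1, q2, q3}, {q0, q1, q2, q3, q4}.

7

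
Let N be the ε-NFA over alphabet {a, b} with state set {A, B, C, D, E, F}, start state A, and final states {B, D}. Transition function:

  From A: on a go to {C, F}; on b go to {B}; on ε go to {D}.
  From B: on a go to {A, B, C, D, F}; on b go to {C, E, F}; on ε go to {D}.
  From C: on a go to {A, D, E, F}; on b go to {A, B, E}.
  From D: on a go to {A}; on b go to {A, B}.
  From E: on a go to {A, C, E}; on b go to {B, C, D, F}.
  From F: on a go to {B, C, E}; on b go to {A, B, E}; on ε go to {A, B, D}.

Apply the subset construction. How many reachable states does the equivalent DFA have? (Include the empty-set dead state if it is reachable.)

Start state of the DFA: {A, D} (ε-closure of the NFA start).
{A, D} --a--> {A, B, C, D, F}  [new]
{A, D} --b--> {A, B, D}  [new]
{A, B, C, D, F} --a--> {A, B, C, D, E, F}  [new]
{A, B, C, D, F} --b--> {A, B, C, D, E, F}  [seen]
{A, B, D} --a--> {A, B, C, D, F}  [seen]
{A, B, D} --b--> {A, B, C, D, E, F}  [seen]
{A, B, C, D, E, F} --a--> {A, B, C, D, E, F}  [seen]
{A, B, C, D, E, F} --b--> {A, B, C, D, E, F}  [seen]
Reachable DFA states: {A, D}, {A, B, C, D, F}, {A, B, D}, {A, B, C, D, E, F}.

4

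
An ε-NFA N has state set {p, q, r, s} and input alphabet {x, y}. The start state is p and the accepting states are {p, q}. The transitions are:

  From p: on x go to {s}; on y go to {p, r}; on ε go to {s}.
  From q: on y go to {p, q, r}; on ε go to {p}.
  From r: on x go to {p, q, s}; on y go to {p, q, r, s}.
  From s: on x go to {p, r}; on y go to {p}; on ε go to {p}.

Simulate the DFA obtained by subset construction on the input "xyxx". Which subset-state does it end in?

Start: {p, s}.
δ(p,x) = {s}; δ(s,x) = {p, r}.
Union: {p, r, s}.
After x: {p, r, s}.
δ(p,y) = {p, r}; δ(r,y) = {p, q, r, s}; δ(s,y) = {p}.
Union: {p, q, r, s}.
After y: {p, q, r, s}.
δ(p,x) = {s}; δ(q,x) = ∅; δ(r,x) = {p, q, s}; δ(s,x) = {p, r}.
Union: {p, q, r, s}.
After x: {p, q, r, s}.
δ(p,x) = {s}; δ(q,x) = ∅; δ(r,x) = {p, q, s}; δ(s,x) = {p, r}.
Union: {p, q, r, s}.
After x: {p, q, r, s}.

{p, q, r, s}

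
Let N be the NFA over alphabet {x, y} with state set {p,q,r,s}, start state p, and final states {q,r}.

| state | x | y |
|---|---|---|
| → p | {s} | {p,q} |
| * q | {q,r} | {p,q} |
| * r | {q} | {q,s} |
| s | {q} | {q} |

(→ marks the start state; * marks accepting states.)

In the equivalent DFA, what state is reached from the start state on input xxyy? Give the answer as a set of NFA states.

Start: {p}.
δ(p,x) = {s}.
Union: {s}.
After x: {s}.
δ(s,x) = {q}.
Union: {q}.
After x: {q}.
δ(q,y) = {p,q}.
Union: {p,q}.
After y: {p,q}.
δ(p,y) = {p,q}; δ(q,y) = {p,q}.
Union: {p,q}.
After y: {p,q}.

{p,q}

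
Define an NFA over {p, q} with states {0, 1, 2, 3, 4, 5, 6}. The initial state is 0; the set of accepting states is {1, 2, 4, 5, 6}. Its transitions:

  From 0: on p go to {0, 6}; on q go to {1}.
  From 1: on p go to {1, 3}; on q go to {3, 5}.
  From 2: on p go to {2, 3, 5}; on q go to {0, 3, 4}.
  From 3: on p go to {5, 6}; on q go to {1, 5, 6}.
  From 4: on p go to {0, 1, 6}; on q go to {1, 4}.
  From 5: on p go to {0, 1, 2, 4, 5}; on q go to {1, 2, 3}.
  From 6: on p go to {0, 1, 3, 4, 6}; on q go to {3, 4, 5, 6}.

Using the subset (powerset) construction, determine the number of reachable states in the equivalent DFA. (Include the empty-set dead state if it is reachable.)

Start state of the DFA: {0}.
{0} --p--> {0, 6}  [new]
{0} --q--> {1}  [new]
{0, 6} --p--> {0, 1, 3, 4, 6}  [new]
{0, 6} --q--> {1, 3, 4, 5, 6}  [new]
{1} --p--> {1, 3}  [new]
{1} --q--> {3, 5}  [new]
{0, 1, 3, 4, 6} --p--> {0, 1, 3, 4, 5, 6}  [new]
{0, 1, 3, 4, 6} --q--> {1, 3, 4, 5, 6}  [seen]
{1, 3, 4, 5, 6} --p--> {0, 1, 2, 3, 4, 5, 6}  [new]
{1, 3, 4, 5, 6} --q--> {1, 2, 3, 4, 5, 6}  [new]
{1, 3} --p--> {1, 3, 5, 6}  [new]
{1, 3} --q--> {1, 3, 5, 6}  [seen]
{3, 5} --p--> {0, 1, 2, 4, 5, 6}  [new]
{3, 5} --q--> {1, 2, 3, 5, 6}  [new]
{0, 1, 3, 4, 5, 6} --p--> {0, 1, 2, 3, 4, 5, 6}  [seen]
{0, 1, 3, 4, 5, 6} --q--> {1, 2, 3, 4, 5, 6}  [seen]
{0, 1, 2, 3, 4, 5, 6} --p--> {0, 1, 2, 3, 4, 5, 6}  [seen]
{0, 1, 2, 3, 4, 5, 6} --q--> {0, 1, 2, 3, 4, 5, 6}  [seen]
{1, 2, 3, 4, 5, 6} --p--> {0, 1, 2, 3, 4, 5, 6}  [seen]
{1, 2, 3, 4, 5, 6} --q--> {0, 1, 2, 3, 4, 5, 6}  [seen]
{1, 3, 5, 6} --p--> {0, 1, 2, 3, 4, 5, 6}  [seen]
{1, 3, 5, 6} --q--> {1, 2, 3, 4, 5, 6}  [seen]
{0, 1, 2, 4, 5, 6} --p--> {0, 1, 2, 3, 4, 5, 6}  [seen]
{0, 1, 2, 4, 5, 6} --q--> {0, 1, 2, 3, 4, 5, 6}  [seen]
{1, 2, 3, 5, 6} --p--> {0, 1, 2, 3, 4, 5, 6}  [seen]
{1, 2, 3, 5, 6} --q--> {0, 1, 2, 3, 4, 5, 6}  [seen]
Reachable DFA states: {0}, {0, 6}, {1}, {0, 1, 3, 4, 6}, {1, 3, 4, 5, 6}, {1, 3}, {3, 5}, {0, 1, 3, 4, 5, 6}, {0, 1, 2, 3, 4, 5, 6}, {1, 2, 3, 4, 5, 6}, {1, 3, 5, 6}, {0, 1, 2, 4, 5, 6}, {1, 2, 3, 5, 6}.

13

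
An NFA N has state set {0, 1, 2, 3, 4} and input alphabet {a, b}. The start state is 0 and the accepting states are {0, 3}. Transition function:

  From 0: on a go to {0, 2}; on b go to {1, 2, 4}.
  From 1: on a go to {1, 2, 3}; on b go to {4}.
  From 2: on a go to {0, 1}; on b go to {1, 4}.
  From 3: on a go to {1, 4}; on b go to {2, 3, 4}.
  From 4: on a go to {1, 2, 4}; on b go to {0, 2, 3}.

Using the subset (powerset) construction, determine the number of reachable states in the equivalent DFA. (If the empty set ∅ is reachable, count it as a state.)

Start state of the DFA: {0}.
{0} --a--> {0, 2}  [new]
{0} --b--> {1, 2, 4}  [new]
{0, 2} --a--> {0, 1, 2}  [new]
{0, 2} --b--> {1, 2, 4}  [seen]
{1, 2, 4} --a--> {0, 1, 2, 3, 4}  [new]
{1, 2, 4} --b--> {0, 1, 2, 3, 4}  [seen]
{0, 1, 2} --a--> {0, 1, 2, 3}  [new]
{0, 1, 2} --b--> {1, 2, 4}  [seen]
{0, 1, 2, 3, 4} --a--> {0, 1, 2, 3, 4}  [seen]
{0, 1, 2, 3, 4} --b--> {0, 1, 2, 3, 4}  [seen]
{0, 1, 2, 3} --a--> {0, 1, 2, 3, 4}  [seen]
{0, 1, 2, 3} --b--> {1, 2, 3, 4}  [new]
{1, 2, 3, 4} --a--> {0, 1, 2, 3, 4}  [seen]
{1, 2, 3, 4} --b--> {0, 1, 2, 3, 4}  [seen]
Reachable DFA states: {0}, {0, 2}, {1, 2, 4}, {0, 1, 2}, {0, 1, 2, 3, 4}, {0, 1, 2, 3}, {1, 2, 3, 4}.

7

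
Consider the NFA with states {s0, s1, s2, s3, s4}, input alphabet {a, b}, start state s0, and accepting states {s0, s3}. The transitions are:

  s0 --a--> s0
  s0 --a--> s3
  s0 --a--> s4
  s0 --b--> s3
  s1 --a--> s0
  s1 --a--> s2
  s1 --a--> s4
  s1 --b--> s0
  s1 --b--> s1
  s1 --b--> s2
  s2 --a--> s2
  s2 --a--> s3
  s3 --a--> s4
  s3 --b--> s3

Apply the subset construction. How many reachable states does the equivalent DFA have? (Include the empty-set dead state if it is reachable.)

Start state of the DFA: {s0}.
{s0} --a--> {s0, s3, s4}  [new]
{s0} --b--> {s3}  [new]
{s0, s3, s4} --a--> {s0, s3, s4}  [seen]
{s0, s3, s4} --b--> {s3}  [seen]
{s3} --a--> {s4}  [new]
{s3} --b--> {s3}  [seen]
{s4} --a--> ∅  [new]
{s4} --b--> ∅  [seen]
∅ --a--> ∅  [seen]
∅ --b--> ∅  [seen]
Reachable DFA states: {s0}, {s0, s3, s4}, {s3}, {s4}, ∅.

5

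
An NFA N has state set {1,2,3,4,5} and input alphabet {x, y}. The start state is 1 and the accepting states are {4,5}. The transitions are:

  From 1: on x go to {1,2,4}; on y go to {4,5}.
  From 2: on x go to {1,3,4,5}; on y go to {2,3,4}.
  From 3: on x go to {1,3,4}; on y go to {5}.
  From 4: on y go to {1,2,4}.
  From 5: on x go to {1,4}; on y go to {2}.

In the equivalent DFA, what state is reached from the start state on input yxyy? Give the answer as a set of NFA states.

{1,2,3,4,5}

Start: {1}.
δ(1,y) = {4,5}.
Union: {4,5}.
After y: {4,5}.
δ(4,x) = ∅; δ(5,x) = {1,4}.
Union: {1,4}.
After x: {1,4}.
δ(1,y) = {4,5}; δ(4,y) = {1,2,4}.
Union: {1,2,4,5}.
After y: {1,2,4,5}.
δ(1,y) = {4,5}; δ(2,y) = {2,3,4}; δ(4,y) = {1,2,4}; δ(5,y) = {2}.
Union: {1,2,3,4,5}.
After y: {1,2,3,4,5}.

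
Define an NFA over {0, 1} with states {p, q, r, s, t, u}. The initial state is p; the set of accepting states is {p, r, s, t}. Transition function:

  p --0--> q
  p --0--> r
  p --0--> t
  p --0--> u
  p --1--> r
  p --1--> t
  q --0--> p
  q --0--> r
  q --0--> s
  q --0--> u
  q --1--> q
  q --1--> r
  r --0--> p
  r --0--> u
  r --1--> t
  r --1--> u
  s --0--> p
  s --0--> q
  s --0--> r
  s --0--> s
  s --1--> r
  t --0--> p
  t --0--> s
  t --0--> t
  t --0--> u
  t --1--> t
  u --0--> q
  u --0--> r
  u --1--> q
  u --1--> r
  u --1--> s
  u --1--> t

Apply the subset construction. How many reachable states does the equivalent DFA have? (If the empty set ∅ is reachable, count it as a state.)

Start state of the DFA: {p}.
{p} --0--> {q, r, t, u}  [new]
{p} --1--> {r, t}  [new]
{q, r, t, u} --0--> {p, q, r, s, t, u}  [new]
{q, r, t, u} --1--> {q, r, s, t, u}  [new]
{r, t} --0--> {p, s, t, u}  [new]
{r, t} --1--> {t, u}  [new]
{p, q, r, s, t, u} --0--> {p, q, r, s, t, u}  [seen]
{p, q, r, s, t, u} --1--> {q, r, s, t, u}  [seen]
{q, r, s, t, u} --0--> {p, q, r, s, t, u}  [seen]
{q, r, s, t, u} --1--> {q, r, s, t, u}  [seen]
{p, s, t, u} --0--> {p, q, r, s, t, u}  [seen]
{p, s, t, u} --1--> {q, r, s, t}  [new]
{t, u} --0--> {p, q, r, s, t, u}  [seen]
{t, u} --1--> {q, r, s, t}  [seen]
{q, r, s, t} --0--> {p, q, r, s, t, u}  [seen]
{q, r, s, t} --1--> {q, r, t, u}  [seen]
Reachable DFA states: {p}, {q, r, t, u}, {r, t}, {p, q, r, s, t, u}, {q, r, s, t, u}, {p, s, t, u}, {t, u}, {q, r, s, t}.

8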